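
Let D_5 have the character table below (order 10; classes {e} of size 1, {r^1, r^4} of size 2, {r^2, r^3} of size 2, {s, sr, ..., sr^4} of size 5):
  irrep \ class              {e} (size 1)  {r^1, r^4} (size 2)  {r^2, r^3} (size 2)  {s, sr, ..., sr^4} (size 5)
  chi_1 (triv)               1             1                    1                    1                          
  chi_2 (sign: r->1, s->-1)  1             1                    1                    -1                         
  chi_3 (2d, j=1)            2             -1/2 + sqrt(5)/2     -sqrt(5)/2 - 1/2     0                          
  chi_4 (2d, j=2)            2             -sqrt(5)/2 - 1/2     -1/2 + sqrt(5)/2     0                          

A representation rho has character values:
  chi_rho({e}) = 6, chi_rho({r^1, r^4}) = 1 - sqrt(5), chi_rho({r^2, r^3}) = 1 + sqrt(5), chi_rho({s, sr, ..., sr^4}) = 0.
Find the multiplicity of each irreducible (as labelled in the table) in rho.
Multiplicities: chi_1: 1, chi_2: 1, chi_3: 0, chi_4: 2.

Use <chi_rho, chi> = (1/|G|) sum_C |C| * chi_rho(C) * conj(chi(C)) with |G| = 10 for each irreducible chi in the table:
  <chi_rho, chi_1> = (1/10)[1*(6)*conj(1) + 2*(1 - sqrt(5))*conj(1) + 2*(1 + sqrt(5))*conj(1) + 5*(0)*conj(1)]
      = (1/10)[(6) + (2 - 2*sqrt(5)) + (2 + 2*sqrt(5)) + (0)] = 10/10 = 1
  <chi_rho, chi_2> = (1/10)[1*(6)*conj(1) + 2*(1 - sqrt(5))*conj(1) + 2*(1 + sqrt(5))*conj(1) + 5*(0)*conj(-1)]
      = (1/10)[(6) + (2 - 2*sqrt(5)) + (2 + 2*sqrt(5)) + (0)] = 10/10 = 1
  <chi_rho, chi_3> = (1/10)[1*(6)*conj(2) + 2*(1 - sqrt(5))*conj(-1/2 + sqrt(5)/2) + 2*(1 + sqrt(5))*conj(-sqrt(5)/2 - 1/2) + 5*(0)*conj(0)]
      = (1/10)[(12) + (-6 + 2*sqrt(5)) + (-6 - 2*sqrt(5)) + (0)] = 0/10 = 0
  <chi_rho, chi_4> = (1/10)[1*(6)*conj(2) + 2*(1 - sqrt(5))*conj(-sqrt(5)/2 - 1/2) + 2*(1 + sqrt(5))*conj(-1/2 + sqrt(5)/2) + 5*(0)*conj(0)]
      = (1/10)[(12) + (4) + (4) + (0)] = 20/10 = 2
Dimension check: dim(rho) = sum (mult * dim) = 1*1 + 1*1 + 0*2 + 2*2 = 6 = chi_rho(e) = 6.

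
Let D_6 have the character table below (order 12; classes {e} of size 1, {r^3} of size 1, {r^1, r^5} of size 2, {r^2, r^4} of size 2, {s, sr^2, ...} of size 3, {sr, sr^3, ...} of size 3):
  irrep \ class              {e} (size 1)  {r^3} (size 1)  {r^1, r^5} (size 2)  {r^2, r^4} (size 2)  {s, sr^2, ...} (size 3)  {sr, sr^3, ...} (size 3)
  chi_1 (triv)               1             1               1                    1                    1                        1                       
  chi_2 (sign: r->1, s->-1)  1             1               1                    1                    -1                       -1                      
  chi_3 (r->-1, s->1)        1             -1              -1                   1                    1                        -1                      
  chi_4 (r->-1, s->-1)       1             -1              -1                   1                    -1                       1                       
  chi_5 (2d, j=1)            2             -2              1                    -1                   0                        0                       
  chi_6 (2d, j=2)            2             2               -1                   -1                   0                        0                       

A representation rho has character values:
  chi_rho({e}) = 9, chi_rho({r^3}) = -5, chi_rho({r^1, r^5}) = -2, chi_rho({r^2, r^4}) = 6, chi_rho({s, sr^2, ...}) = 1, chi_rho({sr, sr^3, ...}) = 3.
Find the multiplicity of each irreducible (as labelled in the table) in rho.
Multiplicities: chi_1: 2, chi_2: 0, chi_3: 2, chi_4: 3, chi_5: 1, chi_6: 0.

Details: Use <chi_rho, chi> = (1/|G|) sum_C |C| * chi_rho(C) * conj(chi(C)) with |G| = 12 for each irreducible chi in the table:
  <chi_rho, chi_1> = (1/12)[1*(9)*conj(1) + 1*(-5)*conj(1) + 2*(-2)*conj(1) + 2*(6)*conj(1) + 3*(1)*conj(1) + 3*(3)*conj(1)]
      = (1/12)[(9) + (-5) + (-4) + (12) + (3) + (9)] = 24/12 = 2
  <chi_rho, chi_2> = (1/12)[1*(9)*conj(1) + 1*(-5)*conj(1) + 2*(-2)*conj(1) + 2*(6)*conj(1) + 3*(1)*conj(-1) + 3*(3)*conj(-1)]
      = (1/12)[(9) + (-5) + (-4) + (12) + (-3) + (-9)] = 0/12 = 0
  <chi_rho, chi_3> = (1/12)[1*(9)*conj(1) + 1*(-5)*conj(-1) + 2*(-2)*conj(-1) + 2*(6)*conj(1) + 3*(1)*conj(1) + 3*(3)*conj(-1)]
      = (1/12)[(9) + (5) + (4) + (12) + (3) + (-9)] = 24/12 = 2
  <chi_rho, chi_4> = (1/12)[1*(9)*conj(1) + 1*(-5)*conj(-1) + 2*(-2)*conj(-1) + 2*(6)*conj(1) + 3*(1)*conj(-1) + 3*(3)*conj(1)]
      = (1/12)[(9) + (5) + (4) + (12) + (-3) + (9)] = 36/12 = 3
  <chi_rho, chi_5> = (1/12)[1*(9)*conj(2) + 1*(-5)*conj(-2) + 2*(-2)*conj(1) + 2*(6)*conj(-1) + 3*(1)*conj(0) + 3*(3)*conj(0)]
      = (1/12)[(18) + (10) + (-4) + (-12) + (0) + (0)] = 12/12 = 1
  <chi_rho, chi_6> = (1/12)[1*(9)*conj(2) + 1*(-5)*conj(2) + 2*(-2)*conj(-1) + 2*(6)*conj(-1) + 3*(1)*conj(0) + 3*(3)*conj(0)]
      = (1/12)[(18) + (-10) + (4) + (-12) + (0) + (0)] = 0/12 = 0
Dimension check: dim(rho) = sum (mult * dim) = 2*1 + 0*1 + 2*1 + 3*1 + 1*2 + 0*2 = 9 = chi_rho(e) = 9.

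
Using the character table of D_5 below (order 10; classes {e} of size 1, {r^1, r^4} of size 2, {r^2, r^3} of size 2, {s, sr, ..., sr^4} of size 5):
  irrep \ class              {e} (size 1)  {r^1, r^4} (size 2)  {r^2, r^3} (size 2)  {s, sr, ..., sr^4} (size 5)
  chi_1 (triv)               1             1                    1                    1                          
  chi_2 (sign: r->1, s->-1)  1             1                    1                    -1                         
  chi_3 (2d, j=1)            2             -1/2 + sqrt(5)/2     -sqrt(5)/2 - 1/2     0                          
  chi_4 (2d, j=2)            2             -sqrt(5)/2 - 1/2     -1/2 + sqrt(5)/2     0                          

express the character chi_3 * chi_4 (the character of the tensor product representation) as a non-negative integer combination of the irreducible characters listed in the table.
chi_3 tensor chi_4 = chi_3 + chi_4 (all other irreducibles have multiplicity 0).

Solution. The character of a tensor product is the pointwise product (chi_3 * chi_4)(C) = chi_3(C) * chi_4(C):
  {e}: (2)*(2), {r^1, r^4}: (-1/2 + sqrt(5)/2)*(-sqrt(5)/2 - 1/2), {r^2, r^3}: (-sqrt(5)/2 - 1/2)*(-1/2 + sqrt(5)/2), {s, sr, ..., sr^4}: (0)*(0)
so (chi_3 * chi_4) takes values
  {e} -> 4, {r^1, r^4} -> -1, {r^2, r^3} -> -1, {s, sr, ..., sr^4} -> 0.
Now take the inner product of this character with each irreducible chi from the table, <chi_3*chi_4, chi> = (1/10) sum_C |C| (chi_3*chi_4)(C) conj(chi(C)):
  <chi_3*chi_4, chi_1> = (1/10)[1*(4)*conj(1) + 2*(-1)*conj(1) + 2*(-1)*conj(1) + 5*(0)*conj(1)]
      = (1/10)[(4) + (-2) + (-2) + (0)] = 0/10 = 0
  <chi_3*chi_4, chi_2> = (1/10)[1*(4)*conj(1) + 2*(-1)*conj(1) + 2*(-1)*conj(1) + 5*(0)*conj(-1)]
      = (1/10)[(4) + (-2) + (-2) + (0)] = 0/10 = 0
  <chi_3*chi_4, chi_3> = (1/10)[1*(4)*conj(2) + 2*(-1)*conj(-1/2 + sqrt(5)/2) + 2*(-1)*conj(-sqrt(5)/2 - 1/2) + 5*(0)*conj(0)]
      = (1/10)[(8) + (1 - sqrt(5)) + (1 + sqrt(5)) + (0)] = 10/10 = 1
  <chi_3*chi_4, chi_4> = (1/10)[1*(4)*conj(2) + 2*(-1)*conj(-sqrt(5)/2 - 1/2) + 2*(-1)*conj(-1/2 + sqrt(5)/2) + 5*(0)*conj(0)]
      = (1/10)[(8) + (1 + sqrt(5)) + (1 - sqrt(5)) + (0)] = 10/10 = 1
Hence the multiplicities are chi_3: 1, chi_4: 1. Dimension check: dim(chi_3)*dim(chi_4) = 2*2 = 4 and sum (mult * dim) = 1*2 + 1*2 = 4.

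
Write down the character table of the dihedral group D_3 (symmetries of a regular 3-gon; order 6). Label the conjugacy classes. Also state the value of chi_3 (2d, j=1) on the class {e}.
Conjugacy classes: {e} of size 1, {r^1, r^2} of size 2, {s, sr, ..., sr^2} of size 3.
Character table:
  irrep \ class              {e} (size 1)  {r^1, r^2} (size 2)  {s, sr, ..., sr^2} (size 3)
  chi_1 (triv)               1             1                    1                          
  chi_2 (sign: r->1, s->-1)  1             1                    -1                         
  chi_3 (2d, j=1)            2             -1                   0                          

Spot check: chi_3 (2d, j=1) on {e} = 2.

Working: D_3 has order 2*3 = 6 with 3 conjugacy classes, hence 3 irreducibles. Sum of squared dims 1 + 1 + 4 = 6 = |G|. Linear characters come from the abelianisation; the 2-dimensional irreps have character r^k -> 2*cos(2*pi*j*k/3), reflections -> 0.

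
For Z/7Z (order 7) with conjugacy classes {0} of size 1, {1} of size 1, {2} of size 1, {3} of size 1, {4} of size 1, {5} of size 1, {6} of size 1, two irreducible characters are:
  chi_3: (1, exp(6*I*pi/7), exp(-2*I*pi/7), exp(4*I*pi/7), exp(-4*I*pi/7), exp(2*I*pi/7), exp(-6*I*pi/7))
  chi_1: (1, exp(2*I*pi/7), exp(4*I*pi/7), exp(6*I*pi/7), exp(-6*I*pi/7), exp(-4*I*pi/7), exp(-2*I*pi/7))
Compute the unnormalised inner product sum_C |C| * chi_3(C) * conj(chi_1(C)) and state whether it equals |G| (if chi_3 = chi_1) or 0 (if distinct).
Sum = 0; so <chi_3, chi_1> = 0 (distinct irreducibles are orthogonal).

Details: Compute term by term over conjugacy classes (|C| * chi_3(C) * conj(chi_1(C))):
  1*(1)*conj(1) + 1*(exp(6*I*pi/7))*conj(exp(2*I*pi/7)) + 1*(exp(-2*I*pi/7))*conj(exp(4*I*pi/7)) + 1*(exp(4*I*pi/7))*conj(exp(6*I*pi/7)) + 1*(exp(-4*I*pi/7))*conj(exp(-6*I*pi/7)) + 1*(exp(2*I*pi/7))*conj(exp(-4*I*pi/7)) + 1*(exp(-6*I*pi/7))*conj(exp(-2*I*pi/7))
  = (1) + (exp(4*I*pi/7)) + (exp(-6*I*pi/7)) + (exp(-2*I*pi/7)) + (exp(2*I*pi/7)) + (exp(6*I*pi/7)) + (exp(-4*I*pi/7))
  = 0.
(Exp terms are combined using exp(i*s)*conj(exp(i*t)) = exp(i*(s-t)), and sums of them are collapsed using the identity that for every m > 1 the m distinct m-th roots of unity sum to 0, e.g. 1 + exp(2*I*pi/3) + exp(-2*I*pi/3) = 0.)
Dividing by |G| = 7 gives 0/7 = 0, matching the row-orthogonality relation <chi_3, chi_1> = [chi_3 = chi_1].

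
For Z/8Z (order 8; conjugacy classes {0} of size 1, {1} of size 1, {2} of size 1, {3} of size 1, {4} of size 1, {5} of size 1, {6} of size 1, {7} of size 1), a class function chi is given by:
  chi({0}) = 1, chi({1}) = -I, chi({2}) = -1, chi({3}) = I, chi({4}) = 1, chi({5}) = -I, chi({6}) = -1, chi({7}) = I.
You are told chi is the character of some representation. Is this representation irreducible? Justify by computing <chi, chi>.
Irreducible: <chi, chi> = 1.

Details: <chi, chi> = (1/|G|) sum_C |C| * |chi(C)|^2 = (1/8)[1*|1|^2 + 1*|-I|^2 + 1*|-1|^2 + 1*|I|^2 + 1*|1|^2 + 1*|-I|^2 + 1*|-1|^2 + 1*|I|^2]
  = (1/8)[(1) + (1) + (1) + (1) + (1) + (1) + (1) + (1)] = 8/8 = 1.
(Exp terms are combined using exp(i*s)*conj(exp(i*t)) = exp(i*(s-t)), and sums of them are collapsed using the identity that for every m > 1 the m distinct m-th roots of unity sum to 0, e.g. 1 + exp(2*I*pi/3) + exp(-2*I*pi/3) = 0.)
A character is irreducible iff <chi, chi> = 1, so this representation is irreducible.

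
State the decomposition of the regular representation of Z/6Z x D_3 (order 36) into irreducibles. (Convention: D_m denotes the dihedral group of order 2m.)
Each irreducible V_i of dimension d_i appears with multiplicity d_i, i.e. rho_reg = (direct sum over all irreducibles V_i) d_i V_i. The irreducible dimensions for Z/6Z x D_3 are 1, 1, 1, 1, 1, 1, 1, 1, 1, 1, 1, 1, 2, 2, 2, 2, 2, 2: 12 irreducibles of dimension 1, each with multiplicity 1; 6 irreducibles of dimension 2, each with multiplicity 2. Total dimension 12*1*1 + 6*2*2 = 36 = |G|.

Reasoning: General theorem: in the regular representation of a finite group G, each irreducible appears with multiplicity equal to its dimension. Check: dim(rho_reg) = sum d_i^2 = 1 + 1 + 1 + 1 + 1 + 1 + 1 + 1 + 1 + 1 + 1 + 1 + 4 + 4 + 4 + 4 + 4 + 4 = 36 = |G|.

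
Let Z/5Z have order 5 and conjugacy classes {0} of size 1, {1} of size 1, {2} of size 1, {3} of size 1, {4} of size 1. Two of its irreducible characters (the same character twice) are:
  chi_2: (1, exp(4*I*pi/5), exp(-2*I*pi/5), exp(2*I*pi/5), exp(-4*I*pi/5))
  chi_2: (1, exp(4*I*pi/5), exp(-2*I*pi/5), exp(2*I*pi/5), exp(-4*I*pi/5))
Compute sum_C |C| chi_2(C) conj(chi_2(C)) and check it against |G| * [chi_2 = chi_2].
Sum = 5 = |G| = 5; so <chi_2, chi_2> = 1 (norm-1 confirms irreducibility).

Argument: Compute term by term over conjugacy classes (|C| * chi_2(C) * conj(chi_2(C))):
  1*(1)*conj(1) + 1*(exp(4*I*pi/5))*conj(exp(4*I*pi/5)) + 1*(exp(-2*I*pi/5))*conj(exp(-2*I*pi/5)) + 1*(exp(2*I*pi/5))*conj(exp(2*I*pi/5)) + 1*(exp(-4*I*pi/5))*conj(exp(-4*I*pi/5))
  = (1) + (1) + (1) + (1) + (1)
  = 5.
(Exp terms are combined using exp(i*s)*conj(exp(i*t)) = exp(i*(s-t)), and sums of them are collapsed using the identity that for every m > 1 the m distinct m-th roots of unity sum to 0, e.g. 1 + exp(2*I*pi/3) + exp(-2*I*pi/3) = 0.)
Dividing by |G| = 5 gives 5/5 = 1, matching the row-orthogonality relation <chi_2, chi_2> = [chi_2 = chi_2].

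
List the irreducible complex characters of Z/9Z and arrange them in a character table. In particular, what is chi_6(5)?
Character table of Z/9Z (irreps indexed chi_0,...,chi_8 with chi_k(m) = zeta_9^(k*m), zeta_9 = exp(2*pi*i/9)):
  irrep \ class  {0} (size 1)  {1} (size 1)    {2} (size 1)    {3} (size 1)    {4} (size 1)    {5} (size 1)    {6} (size 1)    {7} (size 1)    {8} (size 1)  
  chi_0          1             1               1               1               1               1               1               1               1             
  chi_1          1             exp(2*I*pi/9)   exp(4*I*pi/9)   exp(2*I*pi/3)   exp(8*I*pi/9)   exp(-8*I*pi/9)  exp(-2*I*pi/3)  exp(-4*I*pi/9)  exp(-2*I*pi/9)
  chi_2          1             exp(4*I*pi/9)   exp(8*I*pi/9)   exp(-2*I*pi/3)  exp(-2*I*pi/9)  exp(2*I*pi/9)   exp(2*I*pi/3)   exp(-8*I*pi/9)  exp(-4*I*pi/9)
  chi_3          1             exp(2*I*pi/3)   exp(-2*I*pi/3)  1               exp(2*I*pi/3)   exp(-2*I*pi/3)  1               exp(2*I*pi/3)   exp(-2*I*pi/3)
  chi_4          1             exp(8*I*pi/9)   exp(-2*I*pi/9)  exp(2*I*pi/3)   exp(-4*I*pi/9)  exp(4*I*pi/9)   exp(-2*I*pi/3)  exp(2*I*pi/9)   exp(-8*I*pi/9)
  chi_5          1             exp(-8*I*pi/9)  exp(2*I*pi/9)   exp(-2*I*pi/3)  exp(4*I*pi/9)   exp(-4*I*pi/9)  exp(2*I*pi/3)   exp(-2*I*pi/9)  exp(8*I*pi/9) 
  chi_6          1             exp(-2*I*pi/3)  exp(2*I*pi/3)   1               exp(-2*I*pi/3)  exp(2*I*pi/3)   1               exp(-2*I*pi/3)  exp(2*I*pi/3) 
  chi_7          1             exp(-4*I*pi/9)  exp(-8*I*pi/9)  exp(2*I*pi/3)   exp(2*I*pi/9)   exp(-2*I*pi/9)  exp(-2*I*pi/3)  exp(8*I*pi/9)   exp(4*I*pi/9) 
  chi_8          1             exp(-2*I*pi/9)  exp(-4*I*pi/9)  exp(-2*I*pi/3)  exp(-8*I*pi/9)  exp(8*I*pi/9)   exp(2*I*pi/3)   exp(4*I*pi/9)   exp(2*I*pi/9) 

Spot check: chi_6(5) = zeta_9^(6*5) = zeta_9^30 = exp(2*I*pi/3).

Derivation: Z/9Z is abelian, so all 9 irreducible complex representations are 1-dimensional. They are given by chi_k(m) = zeta_9^(k*m) for k = 0,...,8. Row orthogonality: sum_m chi_k(m) conj(chi_l(m)) = 9 * [k = l].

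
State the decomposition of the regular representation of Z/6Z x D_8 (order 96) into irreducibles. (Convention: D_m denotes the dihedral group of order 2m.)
Each irreducible V_i of dimension d_i appears with multiplicity d_i, i.e. rho_reg = (direct sum over all irreducibles V_i) d_i V_i. The irreducible dimensions for Z/6Z x D_8 are 1, 1, 1, 1, 1, 1, 1, 1, 1, 1, 1, 1, 1, 1, 1, 1, 1, 1, 1, 1, 1, 1, 1, 1, 2, 2, 2, 2, 2, 2, 2, 2, 2, 2, 2, 2, 2, 2, 2, 2, 2, 2: 24 irreducibles of dimension 1, each with multiplicity 1; 18 irreducibles of dimension 2, each with multiplicity 2. Total dimension 24*1*1 + 18*2*2 = 96 = |G|.

Derivation: General theorem: in the regular representation of a finite group G, each irreducible appears with multiplicity equal to its dimension. Check: dim(rho_reg) = sum d_i^2 = 1 + 1 + 1 + 1 + 1 + 1 + 1 + 1 + 1 + 1 + 1 + 1 + 1 + 1 + 1 + 1 + 1 + 1 + 1 + 1 + 1 + 1 + 1 + 1 + 4 + 4 + 4 + 4 + 4 + 4 + 4 + 4 + 4 + 4 + 4 + 4 + 4 + 4 + 4 + 4 + 4 + 4 = 96 = |G|.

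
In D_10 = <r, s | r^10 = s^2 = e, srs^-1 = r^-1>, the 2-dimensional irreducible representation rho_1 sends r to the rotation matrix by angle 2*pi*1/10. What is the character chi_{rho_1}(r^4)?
chi_{rho_1}(r^4) = 2*cos(2*pi*1*4/10) = -sqrt(5)/2 - 1/2

Details: rho_1(r^4) is rotation by angle 2*pi*1*4/10, whose trace is 2*cos(2*pi*1*4/10) = -sqrt(5)/2 - 1/2.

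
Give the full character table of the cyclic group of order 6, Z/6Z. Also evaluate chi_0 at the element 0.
Character table of Z/6Z (irreps indexed chi_0,...,chi_5 with chi_k(m) = zeta_6^(k*m), zeta_6 = exp(2*pi*i/6)):
  irrep \ class  {0} (size 1)  {1} (size 1)    {2} (size 1)    {3} (size 1)  {4} (size 1)    {5} (size 1)  
  chi_0          1             1               1               1             1               1             
  chi_1          1             exp(I*pi/3)     exp(2*I*pi/3)   -1            exp(-2*I*pi/3)  exp(-I*pi/3)  
  chi_2          1             exp(2*I*pi/3)   exp(-2*I*pi/3)  1             exp(2*I*pi/3)   exp(-2*I*pi/3)
  chi_3          1             -1              1               -1            1               -1            
  chi_4          1             exp(-2*I*pi/3)  exp(2*I*pi/3)   1             exp(-2*I*pi/3)  exp(2*I*pi/3) 
  chi_5          1             exp(-I*pi/3)    exp(-2*I*pi/3)  -1            exp(2*I*pi/3)   exp(I*pi/3)   

Spot check: chi_0(0) = zeta_6^(0*0) = zeta_6^0 = 1.

Derivation: Z/6Z is abelian, so all 6 irreducible complex representations are 1-dimensional. They are given by chi_k(m) = zeta_6^(k*m) for k = 0,...,5. Row orthogonality: sum_m chi_k(m) conj(chi_l(m)) = 6 * [k = l].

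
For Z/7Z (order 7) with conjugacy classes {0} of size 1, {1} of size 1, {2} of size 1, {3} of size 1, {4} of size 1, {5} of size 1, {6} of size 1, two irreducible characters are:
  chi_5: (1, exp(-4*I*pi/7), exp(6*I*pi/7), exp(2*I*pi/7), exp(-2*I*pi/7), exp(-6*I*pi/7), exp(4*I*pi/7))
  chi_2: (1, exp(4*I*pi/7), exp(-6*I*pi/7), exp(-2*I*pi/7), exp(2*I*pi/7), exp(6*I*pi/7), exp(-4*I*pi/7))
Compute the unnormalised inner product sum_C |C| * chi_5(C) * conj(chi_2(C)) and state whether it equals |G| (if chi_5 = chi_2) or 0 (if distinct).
Sum = 0; so <chi_5, chi_2> = 0 (distinct irreducibles are orthogonal).

Why: Compute term by term over conjugacy classes (|C| * chi_5(C) * conj(chi_2(C))):
  1*(1)*conj(1) + 1*(exp(-4*I*pi/7))*conj(exp(4*I*pi/7)) + 1*(exp(6*I*pi/7))*conj(exp(-6*I*pi/7)) + 1*(exp(2*I*pi/7))*conj(exp(-2*I*pi/7)) + 1*(exp(-2*I*pi/7))*conj(exp(2*I*pi/7)) + 1*(exp(-6*I*pi/7))*conj(exp(6*I*pi/7)) + 1*(exp(4*I*pi/7))*conj(exp(-4*I*pi/7))
  = (1) + (exp(6*I*pi/7)) + (exp(-2*I*pi/7)) + (exp(4*I*pi/7)) + (exp(-4*I*pi/7)) + (exp(2*I*pi/7)) + (exp(-6*I*pi/7))
  = 0.
(Exp terms are combined using exp(i*s)*conj(exp(i*t)) = exp(i*(s-t)), and sums of them are collapsed using the identity that for every m > 1 the m distinct m-th roots of unity sum to 0, e.g. 1 + exp(2*I*pi/3) + exp(-2*I*pi/3) = 0.)
Dividing by |G| = 7 gives 0/7 = 0, matching the row-orthogonality relation <chi_5, chi_2> = [chi_5 = chi_2].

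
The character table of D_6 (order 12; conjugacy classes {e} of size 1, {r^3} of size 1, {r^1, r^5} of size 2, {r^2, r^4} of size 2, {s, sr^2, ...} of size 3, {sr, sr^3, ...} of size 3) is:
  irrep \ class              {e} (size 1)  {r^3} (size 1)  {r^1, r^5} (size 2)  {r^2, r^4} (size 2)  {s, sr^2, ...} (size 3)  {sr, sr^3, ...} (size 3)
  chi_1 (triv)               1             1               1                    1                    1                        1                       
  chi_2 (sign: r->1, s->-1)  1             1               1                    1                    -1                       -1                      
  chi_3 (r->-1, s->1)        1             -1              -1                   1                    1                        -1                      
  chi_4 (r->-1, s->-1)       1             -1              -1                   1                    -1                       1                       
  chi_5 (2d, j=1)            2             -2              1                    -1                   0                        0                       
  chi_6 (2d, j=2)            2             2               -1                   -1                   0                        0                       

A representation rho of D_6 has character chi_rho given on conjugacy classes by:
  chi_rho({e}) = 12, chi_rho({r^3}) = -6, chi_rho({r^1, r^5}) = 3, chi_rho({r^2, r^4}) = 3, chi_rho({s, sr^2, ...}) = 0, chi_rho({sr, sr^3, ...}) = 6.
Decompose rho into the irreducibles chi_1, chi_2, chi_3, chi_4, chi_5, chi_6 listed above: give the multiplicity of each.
Multiplicities: chi_1: 3, chi_2: 0, chi_3: 0, chi_4: 3, chi_5: 3, chi_6: 0.

Explanation: Use <chi_rho, chi> = (1/|G|) sum_C |C| * chi_rho(C) * conj(chi(C)) with |G| = 12 for each irreducible chi in the table:
  <chi_rho, chi_1> = (1/12)[1*(12)*conj(1) + 1*(-6)*conj(1) + 2*(3)*conj(1) + 2*(3)*conj(1) + 3*(0)*conj(1) + 3*(6)*conj(1)]
      = (1/12)[(12) + (-6) + (6) + (6) + (0) + (18)] = 36/12 = 3
  <chi_rho, chi_2> = (1/12)[1*(12)*conj(1) + 1*(-6)*conj(1) + 2*(3)*conj(1) + 2*(3)*conj(1) + 3*(0)*conj(-1) + 3*(6)*conj(-1)]
      = (1/12)[(12) + (-6) + (6) + (6) + (0) + (-18)] = 0/12 = 0
  <chi_rho, chi_3> = (1/12)[1*(12)*conj(1) + 1*(-6)*conj(-1) + 2*(3)*conj(-1) + 2*(3)*conj(1) + 3*(0)*conj(1) + 3*(6)*conj(-1)]
      = (1/12)[(12) + (6) + (-6) + (6) + (0) + (-18)] = 0/12 = 0
  <chi_rho, chi_4> = (1/12)[1*(12)*conj(1) + 1*(-6)*conj(-1) + 2*(3)*conj(-1) + 2*(3)*conj(1) + 3*(0)*conj(-1) + 3*(6)*conj(1)]
      = (1/12)[(12) + (6) + (-6) + (6) + (0) + (18)] = 36/12 = 3
  <chi_rho, chi_5> = (1/12)[1*(12)*conj(2) + 1*(-6)*conj(-2) + 2*(3)*conj(1) + 2*(3)*conj(-1) + 3*(0)*conj(0) + 3*(6)*conj(0)]
      = (1/12)[(24) + (12) + (6) + (-6) + (0) + (0)] = 36/12 = 3
  <chi_rho, chi_6> = (1/12)[1*(12)*conj(2) + 1*(-6)*conj(2) + 2*(3)*conj(-1) + 2*(3)*conj(-1) + 3*(0)*conj(0) + 3*(6)*conj(0)]
      = (1/12)[(24) + (-12) + (-6) + (-6) + (0) + (0)] = 0/12 = 0
Dimension check: dim(rho) = sum (mult * dim) = 3*1 + 0*1 + 0*1 + 3*1 + 3*2 + 0*2 = 12 = chi_rho(e) = 12.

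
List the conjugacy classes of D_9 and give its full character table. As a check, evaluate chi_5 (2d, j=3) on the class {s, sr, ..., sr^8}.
Conjugacy classes: {e} of size 1, {r^1, r^8} of size 2, {r^2, r^7} of size 2, {r^3, r^6} of size 2, {r^4, r^5} of size 2, {s, sr, ..., sr^8} of size 9.
Character table:
  irrep \ class              {e} (size 1)  {r^1, r^8} (size 2)  {r^2, r^7} (size 2)  {r^3, r^6} (size 2)  {r^4, r^5} (size 2)  {s, sr, ..., sr^8} (size 9)
  chi_1 (triv)               1             1                    1                    1                    1                    1                          
  chi_2 (sign: r->1, s->-1)  1             1                    1                    1                    1                    -1                         
  chi_3 (2d, j=1)            2             2*cos(2*pi/9)        2*cos(4*pi/9)        -1                   -2*cos(pi/9)         0                          
  chi_4 (2d, j=2)            2             2*cos(4*pi/9)        -2*cos(pi/9)         -1                   2*cos(2*pi/9)        0                          
  chi_5 (2d, j=3)            2             -1                   -1                   2                    -1                   0                          
  chi_6 (2d, j=4)            2             -2*cos(pi/9)         2*cos(2*pi/9)        -1                   2*cos(4*pi/9)        0                          

Spot check: chi_5 (2d, j=3) on {s, sr, ..., sr^8} = 0.

Details: D_9 has order 2*9 = 18 with 6 conjugacy classes, hence 6 irreducibles. Sum of squared dims 1 + 1 + 4 + 4 + 4 + 4 = 18 = |G|. Linear characters come from the abelianisation; the 2-dimensional irreps have character r^k -> 2*cos(2*pi*j*k/9), reflections -> 0.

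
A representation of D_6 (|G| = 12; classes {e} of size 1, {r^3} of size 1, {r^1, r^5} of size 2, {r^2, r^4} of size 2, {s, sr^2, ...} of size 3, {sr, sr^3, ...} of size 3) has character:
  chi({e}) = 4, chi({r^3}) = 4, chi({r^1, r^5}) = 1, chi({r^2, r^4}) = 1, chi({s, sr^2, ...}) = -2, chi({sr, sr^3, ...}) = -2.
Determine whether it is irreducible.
Not irreducible (reducible): <chi, chi> = 5 > 1.

Solution. <chi, chi> = (1/|G|) sum_C |C| * |chi(C)|^2 = (1/12)[1*|4|^2 + 1*|4|^2 + 2*|1|^2 + 2*|1|^2 + 3*|-2|^2 + 3*|-2|^2]
  = (1/12)[(16) + (16) + (2) + (2) + (12) + (12)] = 60/12 = 5.
A character is irreducible iff <chi, chi> = 1, so this representation is reducible.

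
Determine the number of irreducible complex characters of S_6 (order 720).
11

Solution. The number of irreducible complex representations of a finite group equals its number of conjugacy classes. Conjugacy classes in S_6 correspond to cycle types, i.e. partitions of 6; there are p(6) = 11 of them, so S_6 (order 720) has exactly 11 irreducible complex representations.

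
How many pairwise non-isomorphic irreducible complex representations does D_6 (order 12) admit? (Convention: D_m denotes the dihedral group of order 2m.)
6

Details: The number of irreducible complex representations of a finite group equals its number of conjugacy classes. D_6 has 6 conjugacy classes (n/2 + 3 for n even), so D_6 (order 12) has exactly 6 irreducible complex representations.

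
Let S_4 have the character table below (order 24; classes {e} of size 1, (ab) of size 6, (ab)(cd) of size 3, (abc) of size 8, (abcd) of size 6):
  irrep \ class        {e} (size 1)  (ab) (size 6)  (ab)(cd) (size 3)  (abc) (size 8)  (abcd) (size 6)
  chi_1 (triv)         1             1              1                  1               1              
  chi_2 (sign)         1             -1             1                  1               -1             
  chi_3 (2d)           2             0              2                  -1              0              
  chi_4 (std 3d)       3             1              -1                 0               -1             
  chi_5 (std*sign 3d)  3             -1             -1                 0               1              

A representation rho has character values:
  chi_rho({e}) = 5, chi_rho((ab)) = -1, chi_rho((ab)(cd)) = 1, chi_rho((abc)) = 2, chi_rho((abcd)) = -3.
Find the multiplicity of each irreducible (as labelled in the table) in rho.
Multiplicities: chi_1: 0, chi_2: 2, chi_3: 0, chi_4: 1, chi_5: 0.

Proof sketch: Use <chi_rho, chi> = (1/|G|) sum_C |C| * chi_rho(C) * conj(chi(C)) with |G| = 24 for each irreducible chi in the table:
  <chi_rho, chi_1> = (1/24)[1*(5)*conj(1) + 6*(-1)*conj(1) + 3*(1)*conj(1) + 8*(2)*conj(1) + 6*(-3)*conj(1)]
      = (1/24)[(5) + (-6) + (3) + (16) + (-18)] = 0/24 = 0
  <chi_rho, chi_2> = (1/24)[1*(5)*conj(1) + 6*(-1)*conj(-1) + 3*(1)*conj(1) + 8*(2)*conj(1) + 6*(-3)*conj(-1)]
      = (1/24)[(5) + (6) + (3) + (16) + (18)] = 48/24 = 2
  <chi_rho, chi_3> = (1/24)[1*(5)*conj(2) + 6*(-1)*conj(0) + 3*(1)*conj(2) + 8*(2)*conj(-1) + 6*(-3)*conj(0)]
      = (1/24)[(10) + (0) + (6) + (-16) + (0)] = 0/24 = 0
  <chi_rho, chi_4> = (1/24)[1*(5)*conj(3) + 6*(-1)*conj(1) + 3*(1)*conj(-1) + 8*(2)*conj(0) + 6*(-3)*conj(-1)]
      = (1/24)[(15) + (-6) + (-3) + (0) + (18)] = 24/24 = 1
  <chi_rho, chi_5> = (1/24)[1*(5)*conj(3) + 6*(-1)*conj(-1) + 3*(1)*conj(-1) + 8*(2)*conj(0) + 6*(-3)*conj(1)]
      = (1/24)[(15) + (6) + (-3) + (0) + (-18)] = 0/24 = 0
Dimension check: dim(rho) = sum (mult * dim) = 0*1 + 2*1 + 0*2 + 1*3 + 0*3 = 5 = chi_rho(e) = 5.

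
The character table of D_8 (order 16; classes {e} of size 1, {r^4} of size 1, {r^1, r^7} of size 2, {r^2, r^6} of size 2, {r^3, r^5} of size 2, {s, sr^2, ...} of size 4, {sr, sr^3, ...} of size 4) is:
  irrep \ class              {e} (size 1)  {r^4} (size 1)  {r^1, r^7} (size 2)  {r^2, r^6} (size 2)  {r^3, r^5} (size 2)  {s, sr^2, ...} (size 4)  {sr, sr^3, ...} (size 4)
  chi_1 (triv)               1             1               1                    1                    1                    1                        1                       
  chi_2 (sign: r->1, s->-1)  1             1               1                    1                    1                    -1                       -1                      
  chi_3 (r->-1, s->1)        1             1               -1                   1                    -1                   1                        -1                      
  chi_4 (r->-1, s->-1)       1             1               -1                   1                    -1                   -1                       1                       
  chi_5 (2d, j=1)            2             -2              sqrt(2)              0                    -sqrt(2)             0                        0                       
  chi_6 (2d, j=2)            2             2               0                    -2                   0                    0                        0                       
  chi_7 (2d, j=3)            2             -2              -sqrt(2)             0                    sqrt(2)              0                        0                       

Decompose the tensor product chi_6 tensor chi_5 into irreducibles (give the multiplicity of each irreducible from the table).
chi_6 tensor chi_5 = chi_5 + chi_7 (all other irreducibles have multiplicity 0).

Working: The character of a tensor product is the pointwise product (chi_6 * chi_5)(C) = chi_6(C) * chi_5(C):
  {e}: (2)*(2), {r^4}: (2)*(-2), {r^1, r^7}: (0)*(sqrt(2)), {r^2, r^6}: (-2)*(0), {r^3, r^5}: (0)*(-sqrt(2)), {s, sr^2, ...}: (0)*(0), {sr, sr^3, ...}: (0)*(0)
so (chi_6 * chi_5) takes values
  {e} -> 4, {r^4} -> -4, {r^1, r^7} -> 0, {r^2, r^6} -> 0, {r^3, r^5} -> 0, {s, sr^2, ...} -> 0, {sr, sr^3, ...} -> 0.
Now take the inner product of this character with each irreducible chi from the table, <chi_6*chi_5, chi> = (1/16) sum_C |C| (chi_6*chi_5)(C) conj(chi(C)):
  <chi_6*chi_5, chi_1> = (1/16)[1*(4)*conj(1) + 1*(-4)*conj(1) + 2*(0)*conj(1) + 2*(0)*conj(1) + 2*(0)*conj(1) + 4*(0)*conj(1) + 4*(0)*conj(1)]
      = (1/16)[(4) + (-4) + (0) + (0) + (0) + (0) + (0)] = 0/16 = 0
  <chi_6*chi_5, chi_2> = (1/16)[1*(4)*conj(1) + 1*(-4)*conj(1) + 2*(0)*conj(1) + 2*(0)*conj(1) + 2*(0)*conj(1) + 4*(0)*conj(-1) + 4*(0)*conj(-1)]
      = (1/16)[(4) + (-4) + (0) + (0) + (0) + (0) + (0)] = 0/16 = 0
  <chi_6*chi_5, chi_3> = (1/16)[1*(4)*conj(1) + 1*(-4)*conj(1) + 2*(0)*conj(-1) + 2*(0)*conj(1) + 2*(0)*conj(-1) + 4*(0)*conj(1) + 4*(0)*conj(-1)]
      = (1/16)[(4) + (-4) + (0) + (0) + (0) + (0) + (0)] = 0/16 = 0
  <chi_6*chi_5, chi_4> = (1/16)[1*(4)*conj(1) + 1*(-4)*conj(1) + 2*(0)*conj(-1) + 2*(0)*conj(1) + 2*(0)*conj(-1) + 4*(0)*conj(-1) + 4*(0)*conj(1)]
      = (1/16)[(4) + (-4) + (0) + (0) + (0) + (0) + (0)] = 0/16 = 0
  <chi_6*chi_5, chi_5> = (1/16)[1*(4)*conj(2) + 1*(-4)*conj(-2) + 2*(0)*conj(sqrt(2)) + 2*(0)*conj(0) + 2*(0)*conj(-sqrt(2)) + 4*(0)*conj(0) + 4*(0)*conj(0)]
      = (1/16)[(8) + (8) + (0) + (0) + (0) + (0) + (0)] = 16/16 = 1
  <chi_6*chi_5, chi_6> = (1/16)[1*(4)*conj(2) + 1*(-4)*conj(2) + 2*(0)*conj(0) + 2*(0)*conj(-2) + 2*(0)*conj(0) + 4*(0)*conj(0) + 4*(0)*conj(0)]
      = (1/16)[(8) + (-8) + (0) + (0) + (0) + (0) + (0)] = 0/16 = 0
  <chi_6*chi_5, chi_7> = (1/16)[1*(4)*conj(2) + 1*(-4)*conj(-2) + 2*(0)*conj(-sqrt(2)) + 2*(0)*conj(0) + 2*(0)*conj(sqrt(2)) + 4*(0)*conj(0) + 4*(0)*conj(0)]
      = (1/16)[(8) + (8) + (0) + (0) + (0) + (0) + (0)] = 16/16 = 1
Hence the multiplicities are chi_5: 1, chi_7: 1. Dimension check: dim(chi_6)*dim(chi_5) = 2*2 = 4 and sum (mult * dim) = 1*2 + 1*2 = 4.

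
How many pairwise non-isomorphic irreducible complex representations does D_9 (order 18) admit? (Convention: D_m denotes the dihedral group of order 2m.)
6

Explanation: The number of irreducible complex representations of a finite group equals its number of conjugacy classes. D_9 has 6 conjugacy classes ((n+3)/2 for n odd), so D_9 (order 18) has exactly 6 irreducible complex representations.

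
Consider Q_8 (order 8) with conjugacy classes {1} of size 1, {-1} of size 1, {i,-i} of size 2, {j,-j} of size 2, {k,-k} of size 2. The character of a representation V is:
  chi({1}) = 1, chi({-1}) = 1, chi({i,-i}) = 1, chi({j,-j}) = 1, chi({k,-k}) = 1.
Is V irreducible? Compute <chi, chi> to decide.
Irreducible: <chi, chi> = 1.

Derivation: <chi, chi> = (1/|G|) sum_C |C| * |chi(C)|^2 = (1/8)[1*|1|^2 + 1*|1|^2 + 2*|1|^2 + 2*|1|^2 + 2*|1|^2]
  = (1/8)[(1) + (1) + (2) + (2) + (2)] = 8/8 = 1.
A character is irreducible iff <chi, chi> = 1, so this representation is irreducible.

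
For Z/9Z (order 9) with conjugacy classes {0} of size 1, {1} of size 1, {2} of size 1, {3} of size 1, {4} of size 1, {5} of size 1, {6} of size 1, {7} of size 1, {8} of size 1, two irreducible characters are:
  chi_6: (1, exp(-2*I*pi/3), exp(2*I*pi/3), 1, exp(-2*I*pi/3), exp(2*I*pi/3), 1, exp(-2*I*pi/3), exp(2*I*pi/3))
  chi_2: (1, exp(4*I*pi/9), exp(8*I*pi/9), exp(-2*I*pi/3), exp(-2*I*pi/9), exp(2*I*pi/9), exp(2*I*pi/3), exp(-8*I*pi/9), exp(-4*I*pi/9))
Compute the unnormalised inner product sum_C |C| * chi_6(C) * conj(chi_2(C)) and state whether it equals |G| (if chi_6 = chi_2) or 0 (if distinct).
Sum = 0; so <chi_6, chi_2> = 0 (distinct irreducibles are orthogonal).

Argument: Compute term by term over conjugacy classes (|C| * chi_6(C) * conj(chi_2(C))):
  1*(1)*conj(1) + 1*(exp(-2*I*pi/3))*conj(exp(4*I*pi/9)) + 1*(exp(2*I*pi/3))*conj(exp(8*I*pi/9)) + 1*(1)*conj(exp(-2*I*pi/3)) + 1*(exp(-2*I*pi/3))*conj(exp(-2*I*pi/9)) + 1*(exp(2*I*pi/3))*conj(exp(2*I*pi/9)) + 1*(1)*conj(exp(2*I*pi/3)) + 1*(exp(-2*I*pi/3))*conj(exp(-8*I*pi/9)) + 1*(exp(2*I*pi/3))*conj(exp(-4*I*pi/9))
  = (1) + (exp(8*I*pi/9)) + (exp(-2*I*pi/9)) + (exp(2*I*pi/3)) + (exp(-4*I*pi/9)) + (exp(4*I*pi/9)) + (exp(-2*I*pi/3)) + (exp(2*I*pi/9)) + (exp(-8*I*pi/9))
  = 0.
(Exp terms are combined using exp(i*s)*conj(exp(i*t)) = exp(i*(s-t)), and sums of them are collapsed using the identity that for every m > 1 the m distinct m-th roots of unity sum to 0, e.g. 1 + exp(2*I*pi/3) + exp(-2*I*pi/3) = 0.)
Dividing by |G| = 9 gives 0/9 = 0, matching the row-orthogonality relation <chi_6, chi_2> = [chi_6 = chi_2].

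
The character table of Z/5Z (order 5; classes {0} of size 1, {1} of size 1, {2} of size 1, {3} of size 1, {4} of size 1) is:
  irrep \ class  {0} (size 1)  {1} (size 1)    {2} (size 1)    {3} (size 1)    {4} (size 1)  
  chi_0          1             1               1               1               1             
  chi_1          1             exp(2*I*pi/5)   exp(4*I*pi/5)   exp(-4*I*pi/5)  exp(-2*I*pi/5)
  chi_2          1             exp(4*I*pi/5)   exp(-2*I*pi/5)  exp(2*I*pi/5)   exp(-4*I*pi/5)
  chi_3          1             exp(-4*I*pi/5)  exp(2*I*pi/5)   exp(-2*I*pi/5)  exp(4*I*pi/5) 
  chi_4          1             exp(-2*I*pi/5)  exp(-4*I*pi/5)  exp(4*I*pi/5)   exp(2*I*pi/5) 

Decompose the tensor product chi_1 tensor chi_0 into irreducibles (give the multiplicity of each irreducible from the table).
chi_1 tensor chi_0 = chi_1 (all other irreducibles have multiplicity 0).

Solution. The character of a tensor product is the pointwise product (chi_1 * chi_0)(C) = chi_1(C) * chi_0(C):
  {0}: (1)*(1), {1}: (exp(2*I*pi/5))*(1), {2}: (exp(4*I*pi/5))*(1), {3}: (exp(-4*I*pi/5))*(1), {4}: (exp(-2*I*pi/5))*(1)
so (chi_1 * chi_0) takes values
  {0} -> 1, {1} -> exp(2*I*pi/5), {2} -> exp(4*I*pi/5), {3} -> exp(-4*I*pi/5), {4} -> exp(-2*I*pi/5).
Now take the inner product of this character with each irreducible chi from the table, <chi_1*chi_0, chi> = (1/5) sum_C |C| (chi_1*chi_0)(C) conj(chi(C)):
  <chi_1*chi_0, chi_0> = (1/5)[1*(1)*conj(1) + 1*(exp(2*I*pi/5))*conj(1) + 1*(exp(4*I*pi/5))*conj(1) + 1*(exp(-4*I*pi/5))*conj(1) + 1*(exp(-2*I*pi/5))*conj(1)]
      = (1/5)[(1) + (exp(2*I*pi/5)) + (exp(4*I*pi/5)) + (exp(-4*I*pi/5)) + (exp(-2*I*pi/5))] = 0/5 = 0
  <chi_1*chi_0, chi_1> = (1/5)[1*(1)*conj(1) + 1*(exp(2*I*pi/5))*conj(exp(2*I*pi/5)) + 1*(exp(4*I*pi/5))*conj(exp(4*I*pi/5)) + 1*(exp(-4*I*pi/5))*conj(exp(-4*I*pi/5)) + 1*(exp(-2*I*pi/5))*conj(exp(-2*I*pi/5))]
      = (1/5)[(1) + (1) + (1) + (1) + (1)] = 5/5 = 1
  <chi_1*chi_0, chi_2> = (1/5)[1*(1)*conj(1) + 1*(exp(2*I*pi/5))*conj(exp(4*I*pi/5)) + 1*(exp(4*I*pi/5))*conj(exp(-2*I*pi/5)) + 1*(exp(-4*I*pi/5))*conj(exp(2*I*pi/5)) + 1*(exp(-2*I*pi/5))*conj(exp(-4*I*pi/5))]
      = (1/5)[(1) + (exp(-2*I*pi/5)) + (exp(-4*I*pi/5)) + (exp(4*I*pi/5)) + (exp(2*I*pi/5))] = 0/5 = 0
  <chi_1*chi_0, chi_3> = (1/5)[1*(1)*conj(1) + 1*(exp(2*I*pi/5))*conj(exp(-4*I*pi/5)) + 1*(exp(4*I*pi/5))*conj(exp(2*I*pi/5)) + 1*(exp(-4*I*pi/5))*conj(exp(-2*I*pi/5)) + 1*(exp(-2*I*pi/5))*conj(exp(4*I*pi/5))]
      = (1/5)[(1) + (exp(-4*I*pi/5)) + (exp(2*I*pi/5)) + (exp(-2*I*pi/5)) + (exp(4*I*pi/5))] = 0/5 = 0
  <chi_1*chi_0, chi_4> = (1/5)[1*(1)*conj(1) + 1*(exp(2*I*pi/5))*conj(exp(-2*I*pi/5)) + 1*(exp(4*I*pi/5))*conj(exp(-4*I*pi/5)) + 1*(exp(-4*I*pi/5))*conj(exp(4*I*pi/5)) + 1*(exp(-2*I*pi/5))*conj(exp(2*I*pi/5))]
      = (1/5)[(1) + (exp(4*I*pi/5)) + (exp(-2*I*pi/5)) + (exp(2*I*pi/5)) + (exp(-4*I*pi/5))] = 0/5 = 0
(Exp terms are combined using exp(i*s)*conj(exp(i*t)) = exp(i*(s-t)), and sums of them are collapsed using the identity that for every m > 1 the m distinct m-th roots of unity sum to 0, e.g. 1 + exp(2*I*pi/3) + exp(-2*I*pi/3) = 0.)
Hence the multiplicities are chi_1: 1. Dimension check: dim(chi_1)*dim(chi_0) = 1*1 = 1 and sum (mult * dim) = 1*1 = 1.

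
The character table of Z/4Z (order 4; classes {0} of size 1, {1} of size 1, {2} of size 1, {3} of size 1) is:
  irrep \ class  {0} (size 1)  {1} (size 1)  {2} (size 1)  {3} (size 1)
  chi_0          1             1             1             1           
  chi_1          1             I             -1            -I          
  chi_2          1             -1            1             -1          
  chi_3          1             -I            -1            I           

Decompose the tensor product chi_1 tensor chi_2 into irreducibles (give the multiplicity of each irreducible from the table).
chi_1 tensor chi_2 = chi_3 (all other irreducibles have multiplicity 0).

Derivation: The character of a tensor product is the pointwise product (chi_1 * chi_2)(C) = chi_1(C) * chi_2(C):
  {0}: (1)*(1), {1}: (I)*(-1), {2}: (-1)*(1), {3}: (-I)*(-1)
so (chi_1 * chi_2) takes values
  {0} -> 1, {1} -> -I, {2} -> -1, {3} -> I.
Now take the inner product of this character with each irreducible chi from the table, <chi_1*chi_2, chi> = (1/4) sum_C |C| (chi_1*chi_2)(C) conj(chi(C)):
  <chi_1*chi_2, chi_0> = (1/4)[1*(1)*conj(1) + 1*(-I)*conj(1) + 1*(-1)*conj(1) + 1*(I)*conj(1)]
      = (1/4)[(1) + (-I) + (-1) + (I)] = 0/4 = 0
  <chi_1*chi_2, chi_1> = (1/4)[1*(1)*conj(1) + 1*(-I)*conj(I) + 1*(-1)*conj(-1) + 1*(I)*conj(-I)]
      = (1/4)[(1) + (-1) + (1) + (-1)] = 0/4 = 0
  <chi_1*chi_2, chi_2> = (1/4)[1*(1)*conj(1) + 1*(-I)*conj(-1) + 1*(-1)*conj(1) + 1*(I)*conj(-1)]
      = (1/4)[(1) + (I) + (-1) + (-I)] = 0/4 = 0
  <chi_1*chi_2, chi_3> = (1/4)[1*(1)*conj(1) + 1*(-I)*conj(-I) + 1*(-1)*conj(-1) + 1*(I)*conj(I)]
      = (1/4)[(1) + (1) + (1) + (1)] = 4/4 = 1
(Exp terms are combined using exp(i*s)*conj(exp(i*t)) = exp(i*(s-t)), and sums of them are collapsed using the identity that for every m > 1 the m distinct m-th roots of unity sum to 0, e.g. 1 + exp(2*I*pi/3) + exp(-2*I*pi/3) = 0.)
Hence the multiplicities are chi_3: 1. Dimension check: dim(chi_1)*dim(chi_2) = 1*1 = 1 and sum (mult * dim) = 1*1 = 1.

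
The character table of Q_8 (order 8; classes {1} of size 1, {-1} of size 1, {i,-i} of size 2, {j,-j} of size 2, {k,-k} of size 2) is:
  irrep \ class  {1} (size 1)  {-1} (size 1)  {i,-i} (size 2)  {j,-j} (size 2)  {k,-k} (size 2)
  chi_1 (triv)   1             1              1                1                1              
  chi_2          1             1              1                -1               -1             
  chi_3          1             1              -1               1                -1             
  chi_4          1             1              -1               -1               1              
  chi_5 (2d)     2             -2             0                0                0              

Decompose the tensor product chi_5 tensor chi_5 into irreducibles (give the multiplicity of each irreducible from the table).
chi_5 tensor chi_5 = chi_1 + chi_2 + chi_3 + chi_4 (all other irreducibles have multiplicity 0).

Details: The character of a tensor product is the pointwise product (chi_5 * chi_5)(C) = chi_5(C) * chi_5(C):
  {1}: (2)*(2), {-1}: (-2)*(-2), {i,-i}: (0)*(0), {j,-j}: (0)*(0), {k,-k}: (0)*(0)
so (chi_5 * chi_5) takes values
  {1} -> 4, {-1} -> 4, {i,-i} -> 0, {j,-j} -> 0, {k,-k} -> 0.
Now take the inner product of this character with each irreducible chi from the table, <chi_5*chi_5, chi> = (1/8) sum_C |C| (chi_5*chi_5)(C) conj(chi(C)):
  <chi_5*chi_5, chi_1> = (1/8)[1*(4)*conj(1) + 1*(4)*conj(1) + 2*(0)*conj(1) + 2*(0)*conj(1) + 2*(0)*conj(1)]
      = (1/8)[(4) + (4) + (0) + (0) + (0)] = 8/8 = 1
  <chi_5*chi_5, chi_2> = (1/8)[1*(4)*conj(1) + 1*(4)*conj(1) + 2*(0)*conj(1) + 2*(0)*conj(-1) + 2*(0)*conj(-1)]
      = (1/8)[(4) + (4) + (0) + (0) + (0)] = 8/8 = 1
  <chi_5*chi_5, chi_3> = (1/8)[1*(4)*conj(1) + 1*(4)*conj(1) + 2*(0)*conj(-1) + 2*(0)*conj(1) + 2*(0)*conj(-1)]
      = (1/8)[(4) + (4) + (0) + (0) + (0)] = 8/8 = 1
  <chi_5*chi_5, chi_4> = (1/8)[1*(4)*conj(1) + 1*(4)*conj(1) + 2*(0)*conj(-1) + 2*(0)*conj(-1) + 2*(0)*conj(1)]
      = (1/8)[(4) + (4) + (0) + (0) + (0)] = 8/8 = 1
  <chi_5*chi_5, chi_5> = (1/8)[1*(4)*conj(2) + 1*(4)*conj(-2) + 2*(0)*conj(0) + 2*(0)*conj(0) + 2*(0)*conj(0)]
      = (1/8)[(8) + (-8) + (0) + (0) + (0)] = 0/8 = 0
Hence the multiplicities are chi_1: 1, chi_2: 1, chi_3: 1, chi_4: 1. Dimension check: dim(chi_5)*dim(chi_5) = 2*2 = 4 and sum (mult * dim) = 1*1 + 1*1 + 1*1 + 1*1 = 4.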